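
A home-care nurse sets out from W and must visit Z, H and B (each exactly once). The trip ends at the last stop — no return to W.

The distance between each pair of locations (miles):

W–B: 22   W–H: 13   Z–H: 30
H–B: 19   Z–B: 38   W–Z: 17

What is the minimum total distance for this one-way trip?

There are 3! = 6 possible orderings.
W - Z - H - B: 17+30+19 = 66
W - Z - B - H: 17+38+19 = 74
W - H - Z - B: 13+30+38 = 81
W - H - B - Z: 13+19+38 = 70
W - B - Z - H: 22+38+30 = 90
W - B - H - Z: 22+19+30 = 71
The minimum is 66.
One shortest path: W → Z → H → B.

Minimum one-way distance = 66 miles.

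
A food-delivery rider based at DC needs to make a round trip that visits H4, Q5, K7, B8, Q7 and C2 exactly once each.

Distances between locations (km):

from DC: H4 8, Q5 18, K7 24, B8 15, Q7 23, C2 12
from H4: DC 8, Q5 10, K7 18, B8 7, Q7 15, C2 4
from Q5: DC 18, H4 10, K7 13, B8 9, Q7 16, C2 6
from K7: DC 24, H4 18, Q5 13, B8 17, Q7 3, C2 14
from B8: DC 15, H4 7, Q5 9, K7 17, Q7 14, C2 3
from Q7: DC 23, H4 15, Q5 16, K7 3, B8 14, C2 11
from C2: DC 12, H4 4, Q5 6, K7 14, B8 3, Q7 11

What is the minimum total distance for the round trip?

DC→H4→Q5→K7→B8→Q7→C2→DC: 8+10+13+17+14+11+12 = 85
DC→H4→Q5→K7→B8→C2→Q7→DC: 8+10+13+17+3+11+23 = 85
DC→H4→Q5→K7→Q7→B8→C2→DC: 8+10+13+3+14+3+12 = 63
DC→H4→Q5→K7→Q7→C2→B8→DC: 8+10+13+3+11+3+15 = 63
DC→H4→Q5→K7→C2→B8→Q7→DC: 8+10+13+14+3+14+23 = 85
DC→H4→Q5→K7→C2→Q7→B8→DC: 8+10+13+14+11+14+15 = 85
DC→H4→Q5→B8→K7→Q7→C2→DC: 8+10+9+17+3+11+12 = 70
DC→H4→Q5→B8→K7→C2→Q7→DC: 8+10+9+17+14+11+23 = 92
… (352 more)
The minimum is 63.
One optimal route: DC → H4 → Q5 → K7 → Q7 → B8 → C2 → DC (or its reverse).

Minimum total distance: 63 km.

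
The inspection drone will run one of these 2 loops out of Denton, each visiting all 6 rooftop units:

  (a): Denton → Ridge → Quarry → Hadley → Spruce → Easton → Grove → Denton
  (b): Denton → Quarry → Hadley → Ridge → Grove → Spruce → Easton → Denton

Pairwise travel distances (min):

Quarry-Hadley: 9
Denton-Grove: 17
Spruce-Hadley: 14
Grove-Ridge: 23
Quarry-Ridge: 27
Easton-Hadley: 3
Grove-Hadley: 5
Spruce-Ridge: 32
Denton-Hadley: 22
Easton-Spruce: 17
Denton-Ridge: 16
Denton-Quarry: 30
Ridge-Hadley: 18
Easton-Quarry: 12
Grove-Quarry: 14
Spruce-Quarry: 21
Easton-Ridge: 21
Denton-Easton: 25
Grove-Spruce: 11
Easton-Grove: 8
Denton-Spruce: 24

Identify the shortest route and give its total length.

108 min — (a) is the shortest.

(a): 16 + 27 + 9 + 14 + 17 + 8 + 17 = 108
(b): 30 + 9 + 18 + 23 + 11 + 17 + 25 = 133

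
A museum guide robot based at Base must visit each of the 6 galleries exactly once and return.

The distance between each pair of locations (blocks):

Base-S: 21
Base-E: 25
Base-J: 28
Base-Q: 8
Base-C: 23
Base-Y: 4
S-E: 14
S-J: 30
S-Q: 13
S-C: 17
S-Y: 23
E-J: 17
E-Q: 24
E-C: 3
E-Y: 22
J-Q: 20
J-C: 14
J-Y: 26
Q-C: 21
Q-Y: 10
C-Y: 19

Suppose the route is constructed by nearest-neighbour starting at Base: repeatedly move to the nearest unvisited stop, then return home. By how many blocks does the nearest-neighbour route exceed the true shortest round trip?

Base: Y=4, Q=8, S=21, C=23, E=25, J=28 ⇒ Y
Y: Q=10, C=19, E=22, S=23, J=26 ⇒ Q
Q: S=13, J=20, C=21, E=24 ⇒ S
S: E=14, C=17, J=30 ⇒ E
E: C=3, J=17 ⇒ C
C: J=14 ⇒ J
NN route Base → Y → Q → S → E → C → J → Base costs 86.
Optimal: Base → Q → S → E → C → J → Y → Base costs 82 (by enumerating all 360 distinct tours).
Excess = 86 − 82 = 4.

4 blocks longer than the optimal tour.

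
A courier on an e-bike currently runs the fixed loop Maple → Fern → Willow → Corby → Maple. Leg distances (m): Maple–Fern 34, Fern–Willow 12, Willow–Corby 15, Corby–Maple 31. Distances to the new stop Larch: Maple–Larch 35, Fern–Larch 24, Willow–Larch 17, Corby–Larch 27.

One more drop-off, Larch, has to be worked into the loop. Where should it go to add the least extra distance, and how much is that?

Insertion cost between consecutive stops i–j is d(i,Larch) + d(Larch,j) − d(i,j):
  between Maple and Fern: 35 + 24 − 34 = 25
  between Fern and Willow: 24 + 17 − 12 = 29
  between Willow and Corby: 17 + 27 − 15 = 29
  between Corby and Maple: 27 + 35 − 31 = 31
Cheapest insertion is between Maple and Fern, adding 25.
New total = 92 + 25 = 117.

Minimum extra distance: 25 m, inserting Larch between Maple and Fern.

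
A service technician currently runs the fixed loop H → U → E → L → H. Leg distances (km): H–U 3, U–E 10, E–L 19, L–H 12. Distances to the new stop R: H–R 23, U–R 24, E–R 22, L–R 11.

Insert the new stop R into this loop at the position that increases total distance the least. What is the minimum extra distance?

+14 km — insert R between E and L.

Insertion cost between consecutive stops i–j is d(i,R) + d(R,j) − d(i,j):
  between H and U: 23 + 24 − 3 = 44
  between U and E: 24 + 22 − 10 = 36
  between E and L: 22 + 11 − 19 = 14
  between L and H: 11 + 23 − 12 = 22
Cheapest insertion is between E and L, adding 14.
New total = 44 + 14 = 58.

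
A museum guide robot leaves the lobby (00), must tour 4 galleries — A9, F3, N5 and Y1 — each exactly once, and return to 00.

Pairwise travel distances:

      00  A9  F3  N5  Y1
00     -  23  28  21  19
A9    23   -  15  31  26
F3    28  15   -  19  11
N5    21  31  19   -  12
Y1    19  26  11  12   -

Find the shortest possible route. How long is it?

82 — the shortest possible round trip.

00 - A9 - F3 - N5 - Y1 - 00: 23+15+19+12+19 = 88
00 - A9 - F3 - Y1 - N5 - 00: 23+15+11+12+21 = 82
00 - A9 - N5 - F3 - Y1 - 00: 23+31+19+11+19 = 103
00 - A9 - N5 - Y1 - F3 - 00: 23+31+12+11+28 = 105
00 - A9 - Y1 - F3 - N5 - 00: 23+26+11+19+21 = 100
00 - A9 - Y1 - N5 - F3 - 00: 23+26+12+19+28 = 108
00 - F3 - A9 - N5 - Y1 - 00: 28+15+31+12+19 = 105
00 - F3 - A9 - Y1 - N5 - 00: 28+15+26+12+21 = 102
00 - F3 - N5 - A9 - Y1 - 00: 28+19+31+26+19 = 123
00 - F3 - Y1 - A9 - N5 - 00: 28+11+26+31+21 = 117
00 - N5 - A9 - F3 - Y1 - 00: 21+31+15+11+19 = 97
00 - N5 - F3 - A9 - Y1 - 00: 21+19+15+26+19 = 100
The minimum is 82.
One optimal route: 00 → A9 → F3 → Y1 → N5 → 00 (or its reverse).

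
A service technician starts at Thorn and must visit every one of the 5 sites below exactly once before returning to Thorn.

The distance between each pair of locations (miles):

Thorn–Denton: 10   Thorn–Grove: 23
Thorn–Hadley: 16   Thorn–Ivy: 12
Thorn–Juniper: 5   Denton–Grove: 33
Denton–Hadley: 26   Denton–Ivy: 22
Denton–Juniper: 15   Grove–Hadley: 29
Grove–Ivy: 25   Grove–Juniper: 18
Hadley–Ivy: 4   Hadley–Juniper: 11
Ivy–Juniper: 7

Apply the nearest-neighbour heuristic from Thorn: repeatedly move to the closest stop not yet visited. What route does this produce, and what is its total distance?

At Thorn the remaining stops are Juniper 5, Denton 10, Ivy 12, Hadley 16, Grove 23; go to Juniper.
At Juniper the remaining stops are Ivy 7, Hadley 11, Denton 15, Grove 18; go to Ivy.
At Ivy the remaining stops are Hadley 4, Denton 22, Grove 25; go to Hadley.
At Hadley the remaining stops are Denton 26, Grove 29; go to Denton.
At Denton the remaining stops are Grove 33; go to Grove.
Return Grove→Thorn: 23.
Total = 5 + 7 + 4 + 26 + 33 + 23 = 98.

Total distance 98 miles via the nearest-neighbour route Thorn → Juniper → Ivy → Hadley → Denton → Grove → Thorn.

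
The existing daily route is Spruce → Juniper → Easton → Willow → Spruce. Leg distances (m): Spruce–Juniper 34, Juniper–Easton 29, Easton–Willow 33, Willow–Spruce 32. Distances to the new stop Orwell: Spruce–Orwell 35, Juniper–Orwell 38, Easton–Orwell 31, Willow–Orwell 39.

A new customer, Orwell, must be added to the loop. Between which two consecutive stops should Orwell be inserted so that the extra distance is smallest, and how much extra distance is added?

Insertion cost between consecutive stops i–j is d(i,Orwell) + d(Orwell,j) − d(i,j):
  between Spruce and Juniper: 35 + 38 − 34 = 39
  between Juniper and Easton: 38 + 31 − 29 = 40
  between Easton and Willow: 31 + 39 − 33 = 37
  between Willow and Spruce: 39 + 35 − 32 = 42
Cheapest insertion is between Easton and Willow, adding 37.
New total = 128 + 37 = 165.

Minimum extra distance: 37 m, inserting Orwell between Easton and Willow.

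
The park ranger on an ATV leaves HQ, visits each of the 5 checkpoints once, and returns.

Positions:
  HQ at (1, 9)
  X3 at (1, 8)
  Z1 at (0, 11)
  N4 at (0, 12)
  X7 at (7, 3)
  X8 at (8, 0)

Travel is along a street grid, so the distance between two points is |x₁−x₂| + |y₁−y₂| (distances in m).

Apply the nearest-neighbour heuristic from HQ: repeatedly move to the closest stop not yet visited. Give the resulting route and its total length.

Total distance 42 m via the nearest-neighbour route HQ → X3 → Z1 → N4 → X7 → X8 → HQ.

From HQ: distances to unvisited — X3=1, Z1=3, N4=4, X7=12, X8=16. Nearest is X3 (1).
From X3: distances to unvisited — Z1=4, N4=5, X7=11, X8=15. Nearest is Z1 (4).
From Z1: distances to unvisited — N4=1, X7=15, X8=19. Nearest is N4 (1).
From N4: distances to unvisited — X7=16, X8=20. Nearest is X7 (16).
From X7: distances to unvisited — X8=4. Nearest is X8 (4).
Return X8→HQ: 16.
Total = 1 + 4 + 1 + 16 + 4 + 16 = 42.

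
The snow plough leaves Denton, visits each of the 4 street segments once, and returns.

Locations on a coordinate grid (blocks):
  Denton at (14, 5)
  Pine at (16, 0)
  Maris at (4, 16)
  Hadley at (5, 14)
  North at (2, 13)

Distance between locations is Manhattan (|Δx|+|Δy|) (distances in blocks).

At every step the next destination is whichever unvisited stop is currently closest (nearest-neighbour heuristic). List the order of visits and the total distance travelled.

Total distance 60 blocks via the nearest-neighbour route Denton → Pine → Hadley → Maris → North → Denton.

Denton → [Pine:7 / Hadley:18 / North:20 / Maris:21] → Pine (7)
Pine → [Hadley:25 / North:27 / Maris:28] → Hadley (25)
Hadley → [Maris:3 / North:4] → Maris (3)
Maris → [North:5] → North (5)
Return North→Denton: 20.
Total = 7 + 25 + 3 + 5 + 20 = 60.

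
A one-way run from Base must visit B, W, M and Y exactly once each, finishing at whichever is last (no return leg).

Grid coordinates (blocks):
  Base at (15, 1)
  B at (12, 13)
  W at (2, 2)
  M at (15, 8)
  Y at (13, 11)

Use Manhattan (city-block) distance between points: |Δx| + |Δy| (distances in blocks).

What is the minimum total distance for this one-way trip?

36 blocks — the minimum one-way total.

There are 4! = 24 possible orderings.
Base→B→W→M→Y: 15+21+19+5 = 60
Base→B→W→Y→M: 15+21+20+5 = 61
Base→B→M→W→Y: 15+8+19+20 = 62
Base→B→M→Y→W: 15+8+5+20 = 48
Base→B→Y→W→M: 15+3+20+19 = 57
Base→B→Y→M→W: 15+3+5+19 = 42
Base→W→B→M→Y: 14+21+8+5 = 48
Base→W→B→Y→M: 14+21+3+5 = 43
Base→W→M→B→Y: 14+19+8+3 = 44
Base→W→M→Y→B: 14+19+5+3 = 41
Base→W→Y→B→M: 14+20+3+8 = 45
Base→W→Y→M→B: 14+20+5+8 = 47
Base→M→B→W→Y: 7+8+21+20 = 56
Base→M→B→Y→W: 7+8+3+20 = 38
… (10 more)
Base→M→Y→B→W: 7+5+3+21 = 36  ← best
The minimum is 36.
One shortest path: Base → M → Y → B → W.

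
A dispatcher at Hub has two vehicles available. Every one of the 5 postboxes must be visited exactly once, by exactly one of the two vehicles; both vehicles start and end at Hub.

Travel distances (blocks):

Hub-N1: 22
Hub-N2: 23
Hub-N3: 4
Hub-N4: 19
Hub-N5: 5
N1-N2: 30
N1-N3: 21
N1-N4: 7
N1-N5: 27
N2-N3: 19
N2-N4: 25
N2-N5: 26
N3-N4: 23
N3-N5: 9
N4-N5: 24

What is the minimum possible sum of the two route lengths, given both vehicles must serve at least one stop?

There are 2^4 − 1 = 15 ways to divide the 5 stops into two non-empty groups. For each, the best each vehicle can do is its own shortest tour through its group:
  {N1} + {N2, N3, N4, N5}: 44 + 77 = 121
  {N2} + {N1, N3, N4, N5}: 46 + 61 = 107
  {N1, N2} + {N3, N4, N5}: 75 + 56 = 131
  {N3} + {N1, N2, N4, N5}: 8 + 85 = 93
  {N1, N3} + {N2, N4, N5}: 47 + 75 = 122
  {N2, N3} + {N1, N4, N5}: 46 + 58 = 104
  … (15 splits in total)
  {N1, N2, N3, N4} + {N5}: 77 + 10 = 87  ← best
Best: vehicle 1 Hub → N1 → N4 → N2 → N3 → Hub = 77; vehicle 2 Hub → N5 → Hub = 10; combined 87.

Minimum combined distance: 87 blocks.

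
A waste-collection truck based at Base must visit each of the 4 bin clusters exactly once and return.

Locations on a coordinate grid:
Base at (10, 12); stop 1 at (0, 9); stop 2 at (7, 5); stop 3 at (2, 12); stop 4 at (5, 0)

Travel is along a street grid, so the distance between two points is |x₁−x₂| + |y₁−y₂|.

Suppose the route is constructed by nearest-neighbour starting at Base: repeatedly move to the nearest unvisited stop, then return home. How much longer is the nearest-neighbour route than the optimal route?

Excess over optimum: 4.

From Base: stop 3=8, stop 2=10, stop 1=13, stop 4=17 → choose stop 3 (8).
From stop 3: stop 1=5, stop 2=12, stop 4=15 → choose stop 1 (5).
From stop 1: stop 2=11, stop 4=14 → choose stop 2 (11).
From stop 2: stop 4=7 → choose stop 4 (7).
NN route Base → stop 3 → stop 1 → stop 2 → stop 4 → Base costs 48.
Optimal: Base → stop 2 → stop 4 → stop 1 → stop 3 → Base costs 44 (by enumerating all 12 distinct tours).
Excess = 48 − 44 = 4.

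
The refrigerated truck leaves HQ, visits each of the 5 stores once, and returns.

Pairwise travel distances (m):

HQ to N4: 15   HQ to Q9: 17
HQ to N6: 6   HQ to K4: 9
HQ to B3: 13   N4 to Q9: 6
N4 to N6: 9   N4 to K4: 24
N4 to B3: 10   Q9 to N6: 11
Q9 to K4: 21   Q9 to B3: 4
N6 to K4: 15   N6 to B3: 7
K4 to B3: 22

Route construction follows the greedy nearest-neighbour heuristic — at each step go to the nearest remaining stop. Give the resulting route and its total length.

At HQ the remaining stops are N6 6, K4 9, B3 13, N4 15, Q9 17; go to N6.
At N6 the remaining stops are B3 7, N4 9, Q9 11, K4 15; go to B3.
At B3 the remaining stops are Q9 4, N4 10, K4 22; go to Q9.
At Q9 the remaining stops are N4 6, K4 21; go to N4.
At N4 the remaining stops are K4 24; go to K4.
Return K4→HQ: 9.
Total = 6 + 7 + 4 + 6 + 24 + 9 = 56.

Nearest-neighbour total = 56 m; route HQ → N6 → B3 → Q9 → N4 → K4 → HQ.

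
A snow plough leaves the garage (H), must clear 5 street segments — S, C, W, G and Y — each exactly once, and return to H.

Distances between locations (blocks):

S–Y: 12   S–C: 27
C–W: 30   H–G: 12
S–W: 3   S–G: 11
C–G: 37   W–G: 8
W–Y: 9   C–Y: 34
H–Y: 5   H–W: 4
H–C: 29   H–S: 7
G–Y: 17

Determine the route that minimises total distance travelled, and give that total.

Minimum total distance: 89 blocks.

With 5 stops there are 5!/2 = 60 distinct round trips (a route and its reverse cost the same).
H - S - C - W - G - Y - H: 7+27+30+8+17+5 = 94
H - S - C - W - Y - G - H: 7+27+30+9+17+12 = 102
H - S - C - G - W - Y - H: 7+27+37+8+9+5 = 93
H - S - C - G - Y - W - H: 7+27+37+17+9+4 = 101
H - S - C - Y - W - G - H: 7+27+34+9+8+12 = 97
H - S - C - Y - G - W - H: 7+27+34+17+8+4 = 97
H - S - W - C - G - Y - H: 7+3+30+37+17+5 = 99
H - S - W - C - Y - G - H: 7+3+30+34+17+12 = 103
H - S - W - G - C - Y - H: 7+3+8+37+34+5 = 94
H - S - W - G - Y - C - H: 7+3+8+17+34+29 = 98
H - S - W - Y - C - G - H: 7+3+9+34+37+12 = 102
H - S - W - Y - G - C - H: 7+3+9+17+37+29 = 102
H - S - G - C - W - Y - H: 7+11+37+30+9+5 = 99
H - S - G - C - Y - W - H: 7+11+37+34+9+4 = 102
… (46 more)
H - C - S - W - G - Y - H: 29+27+3+8+17+5 = 89  ← best
The minimum is 89.
One optimal route: H → C → S → W → G → Y → H (or its reverse).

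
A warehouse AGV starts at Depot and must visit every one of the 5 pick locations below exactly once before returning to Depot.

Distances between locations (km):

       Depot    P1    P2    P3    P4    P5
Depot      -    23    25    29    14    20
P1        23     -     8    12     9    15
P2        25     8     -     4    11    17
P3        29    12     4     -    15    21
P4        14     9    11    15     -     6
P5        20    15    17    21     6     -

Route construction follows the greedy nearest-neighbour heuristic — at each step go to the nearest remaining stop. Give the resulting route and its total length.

Total distance 76 km via the nearest-neighbour route Depot → P4 → P5 → P1 → P2 → P3 → Depot.

Depot → [P4:14 / P5:20 / P1:23 / P2:25 / P3:29] → P4 (14)
P4 → [P5:6 / P1:9 / P2:11 / P3:15] → P5 (6)
P5 → [P1:15 / P2:17 / P3:21] → P1 (15)
P1 → [P2:8 / P3:12] → P2 (8)
P2 → [P3:4] → P3 (4)
Return P3→Depot: 29.
Total = 14 + 6 + 15 + 8 + 4 + 29 = 76.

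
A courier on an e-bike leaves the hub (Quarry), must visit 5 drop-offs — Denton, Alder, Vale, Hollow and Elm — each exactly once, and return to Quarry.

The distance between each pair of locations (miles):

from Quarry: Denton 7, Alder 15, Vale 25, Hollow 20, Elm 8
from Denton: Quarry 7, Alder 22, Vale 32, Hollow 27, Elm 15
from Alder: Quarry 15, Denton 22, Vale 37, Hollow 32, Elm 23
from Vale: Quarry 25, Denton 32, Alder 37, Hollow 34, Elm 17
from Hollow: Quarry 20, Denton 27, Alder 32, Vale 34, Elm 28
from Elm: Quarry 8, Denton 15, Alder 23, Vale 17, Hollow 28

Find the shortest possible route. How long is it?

Quarry - Denton - Alder - Vale - Hollow - Elm - Quarry: 7+22+37+34+28+8 = 136
Quarry - Denton - Alder - Vale - Elm - Hollow - Quarry: 7+22+37+17+28+20 = 131
Quarry - Denton - Alder - Hollow - Vale - Elm - Quarry: 7+22+32+34+17+8 = 120
Quarry - Denton - Alder - Hollow - Elm - Vale - Quarry: 7+22+32+28+17+25 = 131
Quarry - Denton - Alder - Elm - Vale - Hollow - Quarry: 7+22+23+17+34+20 = 123
Quarry - Denton - Alder - Elm - Hollow - Vale - Quarry: 7+22+23+28+34+25 = 139
Quarry - Denton - Vale - Alder - Hollow - Elm - Quarry: 7+32+37+32+28+8 = 144
Quarry - Denton - Vale - Alder - Elm - Hollow - Quarry: 7+32+37+23+28+20 = 147
Quarry - Denton - Vale - Hollow - Alder - Elm - Quarry: 7+32+34+32+23+8 = 136
Quarry - Denton - Vale - Hollow - Elm - Alder - Quarry: 7+32+34+28+23+15 = 139
Quarry - Denton - Vale - Elm - Alder - Hollow - Quarry: 7+32+17+23+32+20 = 131
Quarry - Denton - Vale - Elm - Hollow - Alder - Quarry: 7+32+17+28+32+15 = 131
Quarry - Denton - Hollow - Alder - Vale - Elm - Quarry: 7+27+32+37+17+8 = 128
Quarry - Denton - Hollow - Alder - Elm - Vale - Quarry: 7+27+32+23+17+25 = 131
… (46 more)
The minimum is 120.
One optimal route: Quarry → Denton → Alder → Hollow → Vale → Elm → Quarry (or its reverse).

120 miles — the shortest possible round trip.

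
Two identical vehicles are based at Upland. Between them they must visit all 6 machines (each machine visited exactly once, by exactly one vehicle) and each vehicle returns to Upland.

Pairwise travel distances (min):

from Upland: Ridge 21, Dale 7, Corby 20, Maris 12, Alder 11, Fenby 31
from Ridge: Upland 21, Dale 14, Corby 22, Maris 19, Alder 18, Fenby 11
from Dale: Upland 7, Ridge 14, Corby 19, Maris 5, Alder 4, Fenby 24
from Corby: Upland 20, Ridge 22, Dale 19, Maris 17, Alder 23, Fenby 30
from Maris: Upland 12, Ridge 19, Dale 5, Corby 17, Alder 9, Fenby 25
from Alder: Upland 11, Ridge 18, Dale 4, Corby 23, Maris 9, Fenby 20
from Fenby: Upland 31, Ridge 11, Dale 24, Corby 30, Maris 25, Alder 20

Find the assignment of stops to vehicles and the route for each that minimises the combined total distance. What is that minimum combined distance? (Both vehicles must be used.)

Try each way of splitting the stops between the two vehicles (each non-empty) and, for each split, find the best tour for each vehicle:
  {Ridge} + {Dale, Corby, Maris, Alder, Fenby}: 42 + 90 = 132
  {Dale} + {Ridge, Corby, Maris, Alder, Fenby}: 14 + 93 = 107
  {Ridge, Dale} + {Corby, Maris, Alder, Fenby}: 42 + 90 = 132
  {Corby} + {Ridge, Dale, Maris, Alder, Fenby}: 40 + 73 = 113
  {Ridge, Corby} + {Dale, Maris, Alder, Fenby}: 63 + 68 = 131
  {Dale, Corby} + {Ridge, Maris, Alder, Fenby}: 46 + 73 = 119
  … (31 splits in total)
Best: vehicle 1 Upland → Dale → Upland = 14; vehicle 2 Upland → Maris → Corby → Ridge → Fenby → Alder → Upland = 93; combined 107.

Minimum combined distance: 107 min.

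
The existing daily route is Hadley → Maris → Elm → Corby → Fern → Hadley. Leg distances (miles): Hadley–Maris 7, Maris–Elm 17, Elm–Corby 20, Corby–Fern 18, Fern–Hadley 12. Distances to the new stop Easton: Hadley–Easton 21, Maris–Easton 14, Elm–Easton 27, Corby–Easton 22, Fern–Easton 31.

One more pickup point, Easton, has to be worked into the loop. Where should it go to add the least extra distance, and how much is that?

+24 miles — insert Easton between Maris and Elm.

Insertion cost between consecutive stops i–j is d(i,Easton) + d(Easton,j) − d(i,j):
  between Hadley and Maris: 21 + 14 − 7 = 28
  between Maris and Elm: 14 + 27 − 17 = 24
  between Elm and Corby: 27 + 22 − 20 = 29
  between Corby and Fern: 22 + 31 − 18 = 35
  between Fern and Hadley: 31 + 21 − 12 = 40
Cheapest insertion is between Maris and Elm, adding 24.
New total = 74 + 24 = 98.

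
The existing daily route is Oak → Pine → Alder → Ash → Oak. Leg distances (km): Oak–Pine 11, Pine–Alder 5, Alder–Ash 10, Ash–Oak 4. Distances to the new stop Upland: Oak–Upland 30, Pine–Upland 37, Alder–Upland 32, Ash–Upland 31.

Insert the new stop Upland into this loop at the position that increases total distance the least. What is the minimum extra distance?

+53 km — insert Upland between Alder and Ash.

Insertion cost between consecutive stops i–j is d(i,Upland) + d(Upland,j) − d(i,j):
  between Oak and Pine: 30 + 37 − 11 = 56
  between Pine and Alder: 37 + 32 − 5 = 64
  between Alder and Ash: 32 + 31 − 10 = 53
  between Ash and Oak: 31 + 30 − 4 = 57
Cheapest insertion is between Alder and Ash, adding 53.
New total = 30 + 53 = 83.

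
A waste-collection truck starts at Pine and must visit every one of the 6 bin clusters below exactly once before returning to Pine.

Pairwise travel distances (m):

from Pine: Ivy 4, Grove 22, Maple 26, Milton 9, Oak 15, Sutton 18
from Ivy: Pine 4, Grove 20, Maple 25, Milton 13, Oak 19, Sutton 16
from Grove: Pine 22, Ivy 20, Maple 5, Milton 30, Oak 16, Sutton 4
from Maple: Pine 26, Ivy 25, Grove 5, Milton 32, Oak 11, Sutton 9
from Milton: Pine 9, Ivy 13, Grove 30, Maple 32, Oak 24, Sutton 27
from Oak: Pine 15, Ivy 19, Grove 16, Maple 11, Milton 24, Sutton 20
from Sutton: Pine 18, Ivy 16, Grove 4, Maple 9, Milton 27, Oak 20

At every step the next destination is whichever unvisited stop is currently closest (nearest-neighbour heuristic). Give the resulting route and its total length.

Total distance 79 m via the nearest-neighbour route Pine → Ivy → Milton → Oak → Maple → Grove → Sutton → Pine.

At Pine the remaining stops are Ivy 4, Milton 9, Oak 15, Sutton 18, Grove 22, Maple 26; go to Ivy.
At Ivy the remaining stops are Milton 13, Sutton 16, Oak 19, Grove 20, Maple 25; go to Milton.
At Milton the remaining stops are Oak 24, Sutton 27, Grove 30, Maple 32; go to Oak.
At Oak the remaining stops are Maple 11, Grove 16, Sutton 20; go to Maple.
At Maple the remaining stops are Grove 5, Sutton 9; go to Grove.
At Grove the remaining stops are Sutton 4; go to Sutton.
Return Sutton→Pine: 18.
Total = 4 + 13 + 24 + 11 + 5 + 4 + 18 = 79.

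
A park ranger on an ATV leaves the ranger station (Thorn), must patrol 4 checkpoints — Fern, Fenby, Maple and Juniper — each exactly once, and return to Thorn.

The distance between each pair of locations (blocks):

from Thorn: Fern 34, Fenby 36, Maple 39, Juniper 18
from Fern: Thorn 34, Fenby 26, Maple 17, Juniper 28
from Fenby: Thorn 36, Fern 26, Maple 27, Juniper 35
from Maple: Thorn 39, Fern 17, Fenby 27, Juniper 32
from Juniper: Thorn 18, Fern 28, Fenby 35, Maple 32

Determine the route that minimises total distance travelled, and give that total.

Thorn→Fern→Fenby→Maple→Juniper→Thorn: 34+26+27+32+18 = 137
Thorn→Fern→Fenby→Juniper→Maple→Thorn: 34+26+35+32+39 = 166
Thorn→Fern→Maple→Fenby→Juniper→Thorn: 34+17+27+35+18 = 131
Thorn→Fern→Maple→Juniper→Fenby→Thorn: 34+17+32+35+36 = 154
Thorn→Fern→Juniper→Fenby→Maple→Thorn: 34+28+35+27+39 = 163
Thorn→Fern→Juniper→Maple→Fenby→Thorn: 34+28+32+27+36 = 157
Thorn→Fenby→Fern→Maple→Juniper→Thorn: 36+26+17+32+18 = 129
Thorn→Fenby→Fern→Juniper→Maple→Thorn: 36+26+28+32+39 = 161
Thorn→Fenby→Maple→Fern→Juniper→Thorn: 36+27+17+28+18 = 126
Thorn→Fenby→Juniper→Fern→Maple→Thorn: 36+35+28+17+39 = 155
Thorn→Maple→Fern→Fenby→Juniper→Thorn: 39+17+26+35+18 = 135
Thorn→Maple→Fenby→Fern→Juniper→Thorn: 39+27+26+28+18 = 138
The minimum is 126.
One optimal route: Thorn → Fenby → Maple → Fern → Juniper → Thorn (or its reverse).

Minimum total distance: 126 blocks.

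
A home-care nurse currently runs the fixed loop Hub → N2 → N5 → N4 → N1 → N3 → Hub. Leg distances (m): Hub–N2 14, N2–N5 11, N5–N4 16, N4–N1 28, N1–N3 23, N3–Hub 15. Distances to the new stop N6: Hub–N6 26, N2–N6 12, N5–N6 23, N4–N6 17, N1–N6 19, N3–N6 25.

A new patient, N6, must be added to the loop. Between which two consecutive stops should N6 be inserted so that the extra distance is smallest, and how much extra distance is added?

Adding 8 m by placing N6 on the N4–N1 leg.

Insertion cost between consecutive stops i–j is d(i,N6) + d(N6,j) − d(i,j):
  between Hub and N2: 26 + 12 − 14 = 24
  between N2 and N5: 12 + 23 − 11 = 24
  between N5 and N4: 23 + 17 − 16 = 24
  between N4 and N1: 17 + 19 − 28 = 8
  between N1 and N3: 19 + 25 − 23 = 21
  between N3 and Hub: 25 + 26 − 15 = 36
Cheapest insertion is between N4 and N1, adding 8.
New total = 107 + 8 = 115.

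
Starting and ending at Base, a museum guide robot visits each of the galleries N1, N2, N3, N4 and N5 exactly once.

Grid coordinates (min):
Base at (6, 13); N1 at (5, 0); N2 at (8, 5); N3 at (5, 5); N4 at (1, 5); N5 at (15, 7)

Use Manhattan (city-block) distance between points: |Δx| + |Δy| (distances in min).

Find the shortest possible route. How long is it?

Shortest round trip = 54 min.

Base → N1 → N2 → N3 → N4 → N5 → Base: 14+8+3+4+16+15 = 60
Base → N1 → N2 → N3 → N5 → N4 → Base: 14+8+3+12+16+13 = 66
Base → N1 → N2 → N4 → N3 → N5 → Base: 14+8+7+4+12+15 = 60
Base → N1 → N2 → N4 → N5 → N3 → Base: 14+8+7+16+12+9 = 66
Base → N1 → N2 → N5 → N3 → N4 → Base: 14+8+9+12+4+13 = 60
Base → N1 → N2 → N5 → N4 → N3 → Base: 14+8+9+16+4+9 = 60
Base → N1 → N3 → N2 → N4 → N5 → Base: 14+5+3+7+16+15 = 60
Base → N1 → N3 → N2 → N5 → N4 → Base: 14+5+3+9+16+13 = 60
Base → N1 → N3 → N4 → N2 → N5 → Base: 14+5+4+7+9+15 = 54
Base → N1 → N3 → N4 → N5 → N2 → Base: 14+5+4+16+9+10 = 58
Base → N1 → N3 → N5 → N2 → N4 → Base: 14+5+12+9+7+13 = 60
Base → N1 → N3 → N5 → N4 → N2 → Base: 14+5+12+16+7+10 = 64
Base → N1 → N4 → N2 → N3 → N5 → Base: 14+9+7+3+12+15 = 60
Base → N1 → N4 → N2 → N5 → N3 → Base: 14+9+7+9+12+9 = 60
… (46 more)
The minimum is 54.
One optimal route: Base → N1 → N3 → N4 → N2 → N5 → Base (or its reverse).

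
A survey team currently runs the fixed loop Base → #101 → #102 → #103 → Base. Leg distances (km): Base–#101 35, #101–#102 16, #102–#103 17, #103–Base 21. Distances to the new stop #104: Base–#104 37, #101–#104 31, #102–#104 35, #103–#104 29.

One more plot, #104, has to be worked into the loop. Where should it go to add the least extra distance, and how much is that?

Minimum extra distance: 33 km, inserting #104 between Base and #101.

Insertion cost between consecutive stops i–j is d(i,#104) + d(#104,j) − d(i,j):
  between Base and #101: 37 + 31 − 35 = 33
  between #101 and #102: 31 + 35 − 16 = 50
  between #102 and #103: 35 + 29 − 17 = 47
  between #103 and Base: 29 + 37 − 21 = 45
Cheapest insertion is between Base and #101, adding 33.
New total = 89 + 33 = 122.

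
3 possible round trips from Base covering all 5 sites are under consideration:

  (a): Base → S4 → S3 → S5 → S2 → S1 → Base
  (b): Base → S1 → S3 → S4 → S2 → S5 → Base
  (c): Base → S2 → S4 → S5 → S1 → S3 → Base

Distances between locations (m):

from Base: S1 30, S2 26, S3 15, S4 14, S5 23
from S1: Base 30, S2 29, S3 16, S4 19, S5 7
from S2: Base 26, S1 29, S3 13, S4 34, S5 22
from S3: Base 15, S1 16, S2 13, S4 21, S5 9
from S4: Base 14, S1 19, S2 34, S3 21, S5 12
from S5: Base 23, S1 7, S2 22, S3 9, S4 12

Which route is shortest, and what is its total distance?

110 m — (c) is the shortest.

(a): 14 + 21 + 9 + 22 + 29 + 30 = 125
(b): 30 + 16 + 21 + 34 + 22 + 23 = 146
(c): 26 + 34 + 12 + 7 + 16 + 15 = 110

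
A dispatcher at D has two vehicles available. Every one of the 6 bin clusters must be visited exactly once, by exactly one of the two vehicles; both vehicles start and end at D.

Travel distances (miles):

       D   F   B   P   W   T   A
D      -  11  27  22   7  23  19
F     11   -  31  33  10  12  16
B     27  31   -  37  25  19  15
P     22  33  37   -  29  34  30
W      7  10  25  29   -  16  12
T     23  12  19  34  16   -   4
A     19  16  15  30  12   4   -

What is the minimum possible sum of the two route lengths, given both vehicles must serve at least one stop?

115 miles — the smallest possible combined total.

Check every non-empty split of the stops between the two vehicles; for each half take its own optimal tour:
  {F} + {B, P, W, T, A}: 22 + 101 = 123
  {B} + {F, P, W, T, A}: 54 + 85 = 139
  {F, B} + {P, W, T, A}: 69 + 79 = 148
  {P} + {F, B, W, T, A}: 44 + 74 = 118
  {F, P} + {B, W, T, A}: 66 + 69 = 135
  {B, P} + {F, W, T, A}: 86 + 46 = 132
  … (31 splits in total)
  {W} + {F, B, P, T, A}: 14 + 101 = 115  ← best
Best: vehicle 1 D → W → D = 14; vehicle 2 D → F → T → A → B → P → D = 101; combined 115.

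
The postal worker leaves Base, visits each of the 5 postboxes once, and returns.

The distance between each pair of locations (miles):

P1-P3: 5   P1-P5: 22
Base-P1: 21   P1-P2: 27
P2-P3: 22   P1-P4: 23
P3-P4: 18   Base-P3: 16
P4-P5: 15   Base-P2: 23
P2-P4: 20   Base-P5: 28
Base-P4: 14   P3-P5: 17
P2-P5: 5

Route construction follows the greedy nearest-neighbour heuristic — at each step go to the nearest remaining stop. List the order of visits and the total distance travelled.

82 miles along Base → P4 → P5 → P2 → P3 → P1 → Base.

Base → [P4:14 / P3:16 / P1:21 / P2:23 / P5:28] → P4 (14)
P4 → [P5:15 / P3:18 / P2:20 / P1:23] → P5 (15)
P5 → [P2:5 / P3:17 / P1:22] → P2 (5)
P2 → [P3:22 / P1:27] → P3 (22)
P3 → [P1:5] → P1 (5)
Return P1→Base: 21.
Total = 14 + 15 + 5 + 22 + 5 + 21 = 82.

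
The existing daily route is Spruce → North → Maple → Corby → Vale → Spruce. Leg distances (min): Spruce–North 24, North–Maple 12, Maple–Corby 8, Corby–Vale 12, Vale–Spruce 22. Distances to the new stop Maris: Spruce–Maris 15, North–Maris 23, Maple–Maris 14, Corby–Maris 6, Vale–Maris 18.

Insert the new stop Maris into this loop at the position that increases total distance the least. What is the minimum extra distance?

Insertion cost between consecutive stops i–j is d(i,Maris) + d(Maris,j) − d(i,j):
  between Spruce and North: 15 + 23 − 24 = 14
  between North and Maple: 23 + 14 − 12 = 25
  between Maple and Corby: 14 + 6 − 8 = 12
  between Corby and Vale: 6 + 18 − 12 = 12
  between Vale and Spruce: 18 + 15 − 22 = 11
Cheapest insertion is between Vale and Spruce, adding 11.
New total = 78 + 11 = 89.

Minimum extra distance: 11 min, inserting Maris between Vale and Spruce.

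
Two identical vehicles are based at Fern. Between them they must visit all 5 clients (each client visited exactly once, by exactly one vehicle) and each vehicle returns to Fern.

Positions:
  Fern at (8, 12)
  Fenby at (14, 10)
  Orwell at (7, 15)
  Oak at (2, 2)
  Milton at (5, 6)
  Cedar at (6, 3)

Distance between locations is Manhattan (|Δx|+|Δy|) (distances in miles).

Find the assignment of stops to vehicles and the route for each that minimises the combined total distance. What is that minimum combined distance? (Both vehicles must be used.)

52 miles — the smallest possible combined total.

Try each way of splitting the stops between the two vehicles (each non-empty) and, for each split, find the best tour for each vehicle:
  {Fenby} + {Orwell, Oak, Milton, Cedar}: 16 + 38 = 54
  {Orwell} + {Fenby, Oak, Milton, Cedar}: 8 + 44 = 52
  {Fenby, Orwell} + {Oak, Milton, Cedar}: 24 + 32 = 56
  {Oak} + {Fenby, Orwell, Milton, Cedar}: 32 + 42 = 74
  {Fenby, Oak} + {Orwell, Milton, Cedar}: 44 + 30 = 74
  {Orwell, Oak} + {Fenby, Milton, Cedar}: 38 + 36 = 74
  … (15 splits in total)
Best: vehicle 1 Fern → Orwell → Fern = 8; vehicle 2 Fern → Fenby → Milton → Oak → Cedar → Fern = 44; combined 52.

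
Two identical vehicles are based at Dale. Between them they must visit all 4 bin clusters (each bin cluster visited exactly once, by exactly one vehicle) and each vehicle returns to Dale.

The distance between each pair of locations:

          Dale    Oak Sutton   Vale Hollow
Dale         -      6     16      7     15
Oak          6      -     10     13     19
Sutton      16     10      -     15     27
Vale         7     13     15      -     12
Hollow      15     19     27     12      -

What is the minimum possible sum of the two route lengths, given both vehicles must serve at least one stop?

There are 2^3 − 1 = 7 ways to divide the 4 stops into two non-empty groups. For each, the best each vehicle can do is its own shortest tour through its group:
  {Oak} + {Sutton, Vale, Hollow}: 12 + 58 = 70
  {Sutton} + {Oak, Vale, Hollow}: 32 + 44 = 76
  {Oak, Sutton} + {Vale, Hollow}: 32 + 34 = 66
  {Vale} + {Oak, Sutton, Hollow}: 14 + 58 = 72
  {Oak, Vale} + {Sutton, Hollow}: 26 + 58 = 84
  {Sutton, Vale} + {Oak, Hollow}: 38 + 40 = 78
  … (7 splits in total)
Best: vehicle 1 Dale → Oak → Sutton → Dale = 32; vehicle 2 Dale → Vale → Hollow → Dale = 34; combined 66.

Minimum combined distance: 66.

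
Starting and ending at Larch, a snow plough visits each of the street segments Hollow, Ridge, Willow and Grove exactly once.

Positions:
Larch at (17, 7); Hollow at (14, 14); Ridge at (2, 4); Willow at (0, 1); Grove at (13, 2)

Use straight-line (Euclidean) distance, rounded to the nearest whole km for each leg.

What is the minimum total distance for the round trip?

Shortest round trip = 47 km.

There are 12 distinct closed tours to check (reversals are equivalent).
Larch→Hollow→Ridge→Willow→Grove→Larch: 8+16+4+13+6 = 47
Larch→Hollow→Ridge→Grove→Willow→Larch: 8+16+11+13+18 = 66
Larch→Hollow→Willow→Ridge→Grove→Larch: 8+19+4+11+6 = 48
Larch→Hollow→Willow→Grove→Ridge→Larch: 8+19+13+11+15 = 66
Larch→Hollow→Grove→Ridge→Willow→Larch: 8+12+11+4+18 = 53
Larch→Hollow→Grove→Willow→Ridge→Larch: 8+12+13+4+15 = 52
Larch→Ridge→Hollow→Willow→Grove→Larch: 15+16+19+13+6 = 69
Larch→Ridge→Hollow→Grove→Willow→Larch: 15+16+12+13+18 = 74
Larch→Ridge→Willow→Hollow→Grove→Larch: 15+4+19+12+6 = 56
Larch→Ridge→Grove→Hollow→Willow→Larch: 15+11+12+19+18 = 75
Larch→Willow→Hollow→Ridge→Grove→Larch: 18+19+16+11+6 = 70
Larch→Willow→Ridge→Hollow→Grove→Larch: 18+4+16+12+6 = 56
The minimum is 47.
One optimal route: Larch → Hollow → Ridge → Willow → Grove → Larch (or its reverse).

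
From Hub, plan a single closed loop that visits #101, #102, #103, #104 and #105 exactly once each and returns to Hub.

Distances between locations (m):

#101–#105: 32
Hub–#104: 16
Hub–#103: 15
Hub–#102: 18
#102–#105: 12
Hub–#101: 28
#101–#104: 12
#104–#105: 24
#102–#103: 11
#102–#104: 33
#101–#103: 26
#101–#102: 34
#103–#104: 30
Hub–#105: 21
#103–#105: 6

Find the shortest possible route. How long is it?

Hub → #101 → #102 → #103 → #104 → #105 → Hub: 28+34+11+30+24+21 = 148
Hub → #101 → #102 → #103 → #105 → #104 → Hub: 28+34+11+6+24+16 = 119
Hub → #101 → #102 → #104 → #103 → #105 → Hub: 28+34+33+30+6+21 = 152
Hub → #101 → #102 → #104 → #105 → #103 → Hub: 28+34+33+24+6+15 = 140
Hub → #101 → #102 → #105 → #103 → #104 → Hub: 28+34+12+6+30+16 = 126
Hub → #101 → #102 → #105 → #104 → #103 → Hub: 28+34+12+24+30+15 = 143
Hub → #101 → #103 → #102 → #104 → #105 → Hub: 28+26+11+33+24+21 = 143
Hub → #101 → #103 → #102 → #105 → #104 → Hub: 28+26+11+12+24+16 = 117
Hub → #101 → #103 → #104 → #102 → #105 → Hub: 28+26+30+33+12+21 = 150
Hub → #101 → #103 → #104 → #105 → #102 → Hub: 28+26+30+24+12+18 = 138
Hub → #101 → #103 → #105 → #102 → #104 → Hub: 28+26+6+12+33+16 = 121
Hub → #101 → #103 → #105 → #104 → #102 → Hub: 28+26+6+24+33+18 = 135
Hub → #101 → #104 → #102 → #103 → #105 → Hub: 28+12+33+11+6+21 = 111
Hub → #101 → #104 → #102 → #105 → #103 → Hub: 28+12+33+12+6+15 = 106
… (46 more)
Hub → #102 → #105 → #103 → #101 → #104 → Hub: 18+12+6+26+12+16 = 90  ← best
The minimum is 90.
One optimal route: Hub → #102 → #105 → #103 → #101 → #104 → Hub (or its reverse).

Shortest round trip = 90 m.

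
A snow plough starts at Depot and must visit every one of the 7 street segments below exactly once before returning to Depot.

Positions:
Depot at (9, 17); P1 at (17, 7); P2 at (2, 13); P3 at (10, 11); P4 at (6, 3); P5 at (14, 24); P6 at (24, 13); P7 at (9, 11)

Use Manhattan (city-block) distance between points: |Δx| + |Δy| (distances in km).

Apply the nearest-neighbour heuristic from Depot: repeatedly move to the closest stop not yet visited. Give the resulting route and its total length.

At Depot the remaining stops are P7 6, P3 7, P2 11, P5 12, P4 17, P1 18, P6 19; go to P7.
At P7 the remaining stops are P3 1, P2 9, P4 11, P1 12, P6 17, P5 18; go to P3.
At P3 the remaining stops are P2 10, P1 11, P4 12, P6 16, P5 17; go to P2.
At P2 the remaining stops are P4 14, P1 21, P6 22, P5 23; go to P4.
At P4 the remaining stops are P1 15, P6 28, P5 29; go to P1.
At P1 the remaining stops are P6 13, P5 20; go to P6.
At P6 the remaining stops are P5 21; go to P5.
Return P5→Depot: 12.
Total = 6 + 1 + 10 + 14 + 15 + 13 + 21 + 12 = 92.

Nearest-neighbour total = 92 km; route Depot → P7 → P3 → P2 → P4 → P1 → P6 → P5 → Depot.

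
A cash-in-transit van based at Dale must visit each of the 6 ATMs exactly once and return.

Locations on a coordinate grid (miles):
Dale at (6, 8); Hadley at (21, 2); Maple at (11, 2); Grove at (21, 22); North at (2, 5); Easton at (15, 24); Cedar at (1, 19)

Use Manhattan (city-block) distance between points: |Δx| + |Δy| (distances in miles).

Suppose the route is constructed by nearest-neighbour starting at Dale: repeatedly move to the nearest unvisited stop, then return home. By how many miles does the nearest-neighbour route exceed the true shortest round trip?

Excess over optimum: 2 miles.

From Dale: North=7, Maple=11, Cedar=16, Hadley=21, Easton=25, Grove=29 → choose North (7).
From North: Maple=12, Cedar=15, Hadley=22, Easton=32, Grove=36 → choose Maple (12).
From Maple: Hadley=10, Easton=26, Cedar=27, Grove=30 → choose Hadley (10).
From Hadley: Grove=20, Easton=28, Cedar=37 → choose Grove (20).
From Grove: Easton=8, Cedar=23 → choose Easton (8).
From Easton: Cedar=19 → choose Cedar (19).
NN route Dale → North → Maple → Hadley → Grove → Easton → Cedar → Dale costs 92.
Optimal: Dale → Maple → Hadley → Grove → Easton → Cedar → North → Dale costs 90 (by enumerating all 360 distinct tours).
Excess = 92 − 90 = 2.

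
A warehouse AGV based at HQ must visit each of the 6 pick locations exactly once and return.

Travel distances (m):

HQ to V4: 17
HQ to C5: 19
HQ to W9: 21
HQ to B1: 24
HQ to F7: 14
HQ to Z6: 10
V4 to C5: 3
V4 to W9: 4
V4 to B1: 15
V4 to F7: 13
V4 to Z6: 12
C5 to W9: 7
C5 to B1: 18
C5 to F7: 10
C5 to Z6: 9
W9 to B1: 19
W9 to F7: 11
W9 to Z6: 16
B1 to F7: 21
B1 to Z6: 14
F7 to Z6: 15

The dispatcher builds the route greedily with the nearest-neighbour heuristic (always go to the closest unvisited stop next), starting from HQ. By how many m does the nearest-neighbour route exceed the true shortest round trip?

From HQ: Z6=10, F7=14, V4=17, C5=19, W9=21, B1=24 → choose Z6 (10).
From Z6: C5=9, V4=12, B1=14, F7=15, W9=16 → choose C5 (9).
From C5: V4=3, W9=7, F7=10, B1=18 → choose V4 (3).
From V4: W9=4, F7=13, B1=15 → choose W9 (4).
From W9: F7=11, B1=19 → choose F7 (11).
From F7: B1=21 → choose B1 (21).
NN route HQ → Z6 → C5 → V4 → W9 → F7 → B1 → HQ costs 82.
Optimal: HQ → F7 → C5 → V4 → W9 → B1 → Z6 → HQ costs 74 (by enumerating all 360 distinct tours).
Excess = 82 − 74 = 8.

The nearest-neighbour route is 8 m longer than optimal.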